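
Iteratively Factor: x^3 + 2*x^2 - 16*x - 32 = (x - 4)*(x^2 + 6*x + 8) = (x - 4)*(x + 4)*(x + 2)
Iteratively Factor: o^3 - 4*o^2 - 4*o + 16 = (o - 2)*(o^2 - 2*o - 8) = (o - 4)*(o - 2)*(o + 2)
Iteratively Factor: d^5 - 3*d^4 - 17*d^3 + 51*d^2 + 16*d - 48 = (d + 4)*(d^4 - 7*d^3 + 11*d^2 + 7*d - 12) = (d - 3)*(d + 4)*(d^3 - 4*d^2 - d + 4) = (d - 3)*(d + 1)*(d + 4)*(d^2 - 5*d + 4) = (d - 4)*(d - 3)*(d + 1)*(d + 4)*(d - 1)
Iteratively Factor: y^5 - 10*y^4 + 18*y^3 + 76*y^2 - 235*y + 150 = (y - 2)*(y^4 - 8*y^3 + 2*y^2 + 80*y - 75) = (y - 5)*(y - 2)*(y^3 - 3*y^2 - 13*y + 15) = (y - 5)*(y - 2)*(y - 1)*(y^2 - 2*y - 15) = (y - 5)*(y - 2)*(y - 1)*(y + 3)*(y - 5)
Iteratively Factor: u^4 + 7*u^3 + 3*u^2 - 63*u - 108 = (u + 3)*(u^3 + 4*u^2 - 9*u - 36) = (u + 3)*(u + 4)*(u^2 - 9) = (u - 3)*(u + 3)*(u + 4)*(u + 3)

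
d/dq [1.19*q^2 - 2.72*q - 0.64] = 2.38*q - 2.72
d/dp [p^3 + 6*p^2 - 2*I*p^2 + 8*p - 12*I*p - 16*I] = 3*p^2 + 4*p*(3 - I) + 8 - 12*I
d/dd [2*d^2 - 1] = 4*d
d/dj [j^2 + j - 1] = 2*j + 1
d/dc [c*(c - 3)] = 2*c - 3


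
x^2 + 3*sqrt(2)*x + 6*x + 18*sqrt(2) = (x + 6)*(x + 3*sqrt(2))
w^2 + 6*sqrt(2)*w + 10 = (w + sqrt(2))*(w + 5*sqrt(2))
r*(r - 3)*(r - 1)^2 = r^4 - 5*r^3 + 7*r^2 - 3*r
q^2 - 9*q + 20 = (q - 5)*(q - 4)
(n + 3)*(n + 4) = n^2 + 7*n + 12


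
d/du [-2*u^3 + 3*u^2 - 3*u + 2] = -6*u^2 + 6*u - 3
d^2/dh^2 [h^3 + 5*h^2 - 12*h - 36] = 6*h + 10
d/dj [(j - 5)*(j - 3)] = 2*j - 8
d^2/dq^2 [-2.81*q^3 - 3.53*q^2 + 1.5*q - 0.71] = -16.86*q - 7.06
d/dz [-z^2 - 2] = -2*z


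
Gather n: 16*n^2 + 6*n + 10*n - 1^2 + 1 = 16*n^2 + 16*n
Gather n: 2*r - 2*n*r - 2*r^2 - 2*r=-2*n*r - 2*r^2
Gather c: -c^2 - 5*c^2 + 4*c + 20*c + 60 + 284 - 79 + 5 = -6*c^2 + 24*c + 270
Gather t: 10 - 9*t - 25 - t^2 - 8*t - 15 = -t^2 - 17*t - 30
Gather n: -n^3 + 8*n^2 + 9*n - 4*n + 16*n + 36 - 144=-n^3 + 8*n^2 + 21*n - 108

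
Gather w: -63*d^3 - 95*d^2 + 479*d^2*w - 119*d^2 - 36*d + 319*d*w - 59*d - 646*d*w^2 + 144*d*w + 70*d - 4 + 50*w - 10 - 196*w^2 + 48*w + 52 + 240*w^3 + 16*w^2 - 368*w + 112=-63*d^3 - 214*d^2 - 25*d + 240*w^3 + w^2*(-646*d - 180) + w*(479*d^2 + 463*d - 270) + 150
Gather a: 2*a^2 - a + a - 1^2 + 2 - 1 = 2*a^2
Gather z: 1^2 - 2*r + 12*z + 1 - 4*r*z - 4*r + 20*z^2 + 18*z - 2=-6*r + 20*z^2 + z*(30 - 4*r)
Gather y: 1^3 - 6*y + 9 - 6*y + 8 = 18 - 12*y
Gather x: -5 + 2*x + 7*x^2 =7*x^2 + 2*x - 5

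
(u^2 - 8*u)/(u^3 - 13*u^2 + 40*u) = 1/(u - 5)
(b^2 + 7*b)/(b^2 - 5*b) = (b + 7)/(b - 5)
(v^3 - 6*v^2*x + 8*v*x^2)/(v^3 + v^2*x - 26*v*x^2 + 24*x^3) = v*(-v + 2*x)/(-v^2 - 5*v*x + 6*x^2)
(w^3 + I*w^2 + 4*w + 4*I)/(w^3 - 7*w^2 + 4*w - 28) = (w + I)/(w - 7)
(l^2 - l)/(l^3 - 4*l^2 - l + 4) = l/(l^2 - 3*l - 4)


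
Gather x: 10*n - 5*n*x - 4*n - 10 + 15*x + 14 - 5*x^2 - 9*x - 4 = 6*n - 5*x^2 + x*(6 - 5*n)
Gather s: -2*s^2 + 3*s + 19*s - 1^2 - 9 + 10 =-2*s^2 + 22*s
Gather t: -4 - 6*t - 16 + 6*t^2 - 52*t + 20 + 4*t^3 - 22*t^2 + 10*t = 4*t^3 - 16*t^2 - 48*t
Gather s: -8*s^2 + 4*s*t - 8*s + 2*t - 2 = -8*s^2 + s*(4*t - 8) + 2*t - 2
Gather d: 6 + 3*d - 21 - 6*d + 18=3 - 3*d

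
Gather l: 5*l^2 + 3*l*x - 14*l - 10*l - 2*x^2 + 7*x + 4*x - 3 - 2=5*l^2 + l*(3*x - 24) - 2*x^2 + 11*x - 5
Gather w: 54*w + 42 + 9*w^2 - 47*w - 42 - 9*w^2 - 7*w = 0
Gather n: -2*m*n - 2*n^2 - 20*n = -2*n^2 + n*(-2*m - 20)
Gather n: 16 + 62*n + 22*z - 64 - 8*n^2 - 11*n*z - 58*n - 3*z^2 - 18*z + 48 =-8*n^2 + n*(4 - 11*z) - 3*z^2 + 4*z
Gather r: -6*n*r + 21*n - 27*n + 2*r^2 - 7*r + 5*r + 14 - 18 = -6*n + 2*r^2 + r*(-6*n - 2) - 4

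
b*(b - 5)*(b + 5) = b^3 - 25*b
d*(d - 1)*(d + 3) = d^3 + 2*d^2 - 3*d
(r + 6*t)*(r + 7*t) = r^2 + 13*r*t + 42*t^2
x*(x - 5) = x^2 - 5*x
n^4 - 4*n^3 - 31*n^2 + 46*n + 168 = (n - 7)*(n - 3)*(n + 2)*(n + 4)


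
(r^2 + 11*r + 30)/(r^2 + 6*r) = (r + 5)/r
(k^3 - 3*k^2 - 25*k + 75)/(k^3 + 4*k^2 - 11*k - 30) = (k - 5)/(k + 2)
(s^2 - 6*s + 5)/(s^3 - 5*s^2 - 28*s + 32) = (s - 5)/(s^2 - 4*s - 32)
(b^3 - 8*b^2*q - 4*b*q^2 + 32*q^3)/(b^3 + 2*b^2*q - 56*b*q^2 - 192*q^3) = (b^2 - 4*q^2)/(b^2 + 10*b*q + 24*q^2)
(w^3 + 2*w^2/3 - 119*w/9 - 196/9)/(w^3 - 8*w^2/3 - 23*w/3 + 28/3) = (w + 7/3)/(w - 1)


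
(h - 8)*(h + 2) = h^2 - 6*h - 16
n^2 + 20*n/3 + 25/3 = (n + 5/3)*(n + 5)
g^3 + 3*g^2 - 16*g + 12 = (g - 2)*(g - 1)*(g + 6)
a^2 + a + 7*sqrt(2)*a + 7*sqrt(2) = (a + 1)*(a + 7*sqrt(2))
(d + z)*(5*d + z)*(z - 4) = 5*d^2*z - 20*d^2 + 6*d*z^2 - 24*d*z + z^3 - 4*z^2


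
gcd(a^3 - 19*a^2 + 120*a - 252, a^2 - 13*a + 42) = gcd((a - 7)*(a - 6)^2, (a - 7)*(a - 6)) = a^2 - 13*a + 42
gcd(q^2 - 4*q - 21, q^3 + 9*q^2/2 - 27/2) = q + 3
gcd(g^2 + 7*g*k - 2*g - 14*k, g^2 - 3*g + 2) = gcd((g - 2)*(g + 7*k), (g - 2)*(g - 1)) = g - 2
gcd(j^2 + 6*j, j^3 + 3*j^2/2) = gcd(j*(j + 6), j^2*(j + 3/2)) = j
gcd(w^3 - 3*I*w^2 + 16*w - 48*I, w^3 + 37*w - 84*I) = w^2 - 7*I*w - 12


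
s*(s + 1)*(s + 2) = s^3 + 3*s^2 + 2*s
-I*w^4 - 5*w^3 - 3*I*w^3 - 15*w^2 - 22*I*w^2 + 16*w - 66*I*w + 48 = (w + 3)*(w - 8*I)*(w + 2*I)*(-I*w + 1)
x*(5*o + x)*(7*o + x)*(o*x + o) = 35*o^3*x^2 + 35*o^3*x + 12*o^2*x^3 + 12*o^2*x^2 + o*x^4 + o*x^3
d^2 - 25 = (d - 5)*(d + 5)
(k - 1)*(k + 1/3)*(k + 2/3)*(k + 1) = k^4 + k^3 - 7*k^2/9 - k - 2/9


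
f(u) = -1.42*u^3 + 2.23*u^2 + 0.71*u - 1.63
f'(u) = -4.26*u^2 + 4.46*u + 0.71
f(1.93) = -2.16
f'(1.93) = -6.55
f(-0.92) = 0.71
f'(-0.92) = -7.00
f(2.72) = -11.78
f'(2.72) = -18.68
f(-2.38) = 28.46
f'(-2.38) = -34.04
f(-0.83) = 0.13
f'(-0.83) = -5.93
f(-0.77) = -0.21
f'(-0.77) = -5.25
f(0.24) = -1.35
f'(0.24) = 1.54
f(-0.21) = -1.67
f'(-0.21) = -0.41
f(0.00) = -1.63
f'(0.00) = 0.71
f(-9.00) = 1207.79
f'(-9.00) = -384.49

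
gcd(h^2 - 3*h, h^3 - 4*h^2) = h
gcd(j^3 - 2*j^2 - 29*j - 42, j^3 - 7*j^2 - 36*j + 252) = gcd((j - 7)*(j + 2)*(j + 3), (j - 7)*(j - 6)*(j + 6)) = j - 7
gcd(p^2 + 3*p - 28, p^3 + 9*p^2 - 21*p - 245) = p + 7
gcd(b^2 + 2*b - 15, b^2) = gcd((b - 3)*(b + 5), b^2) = 1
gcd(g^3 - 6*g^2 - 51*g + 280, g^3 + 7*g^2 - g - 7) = g + 7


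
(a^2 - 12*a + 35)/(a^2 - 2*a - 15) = (a - 7)/(a + 3)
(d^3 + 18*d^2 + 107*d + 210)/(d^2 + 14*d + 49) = (d^2 + 11*d + 30)/(d + 7)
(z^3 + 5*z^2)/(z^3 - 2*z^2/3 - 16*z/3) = 3*z*(z + 5)/(3*z^2 - 2*z - 16)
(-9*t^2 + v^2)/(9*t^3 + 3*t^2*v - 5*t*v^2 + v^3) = (-3*t - v)/(3*t^2 + 2*t*v - v^2)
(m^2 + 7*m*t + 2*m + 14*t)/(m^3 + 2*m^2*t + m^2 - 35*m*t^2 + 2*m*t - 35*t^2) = (-m - 2)/(-m^2 + 5*m*t - m + 5*t)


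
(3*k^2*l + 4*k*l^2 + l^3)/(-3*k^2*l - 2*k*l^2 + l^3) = (-3*k - l)/(3*k - l)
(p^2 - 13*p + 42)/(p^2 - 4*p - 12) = (p - 7)/(p + 2)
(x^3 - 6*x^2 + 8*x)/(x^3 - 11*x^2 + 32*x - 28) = x*(x - 4)/(x^2 - 9*x + 14)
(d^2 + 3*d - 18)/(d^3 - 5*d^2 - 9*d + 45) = (d + 6)/(d^2 - 2*d - 15)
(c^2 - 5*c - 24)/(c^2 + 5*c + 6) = (c - 8)/(c + 2)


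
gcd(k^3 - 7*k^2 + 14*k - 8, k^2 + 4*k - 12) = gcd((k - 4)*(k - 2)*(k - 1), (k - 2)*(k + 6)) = k - 2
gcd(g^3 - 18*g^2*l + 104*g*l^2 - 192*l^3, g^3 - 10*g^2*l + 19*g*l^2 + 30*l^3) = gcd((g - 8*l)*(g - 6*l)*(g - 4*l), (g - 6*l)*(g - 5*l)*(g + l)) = g - 6*l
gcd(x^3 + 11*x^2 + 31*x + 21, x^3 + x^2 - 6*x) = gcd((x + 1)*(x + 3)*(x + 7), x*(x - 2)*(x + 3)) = x + 3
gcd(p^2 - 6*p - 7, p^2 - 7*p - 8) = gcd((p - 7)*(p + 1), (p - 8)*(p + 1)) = p + 1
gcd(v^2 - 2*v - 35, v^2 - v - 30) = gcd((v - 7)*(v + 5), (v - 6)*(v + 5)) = v + 5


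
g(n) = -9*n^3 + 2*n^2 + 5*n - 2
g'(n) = -27*n^2 + 4*n + 5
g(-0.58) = -2.47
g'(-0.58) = -6.40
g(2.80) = -169.89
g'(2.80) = -195.48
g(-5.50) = 1528.38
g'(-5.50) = -833.75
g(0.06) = -1.69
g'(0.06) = 5.14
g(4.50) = -759.12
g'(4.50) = -523.75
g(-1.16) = 8.94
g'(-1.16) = -35.97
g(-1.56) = 29.23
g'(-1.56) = -66.95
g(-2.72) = 180.31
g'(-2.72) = -205.64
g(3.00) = -212.00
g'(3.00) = -226.00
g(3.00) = -212.00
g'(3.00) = -226.00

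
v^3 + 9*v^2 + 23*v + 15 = (v + 1)*(v + 3)*(v + 5)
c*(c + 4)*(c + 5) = c^3 + 9*c^2 + 20*c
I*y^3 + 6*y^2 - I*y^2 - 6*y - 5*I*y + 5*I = (y - 1)*(y - 5*I)*(I*y + 1)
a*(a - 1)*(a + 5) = a^3 + 4*a^2 - 5*a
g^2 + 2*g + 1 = (g + 1)^2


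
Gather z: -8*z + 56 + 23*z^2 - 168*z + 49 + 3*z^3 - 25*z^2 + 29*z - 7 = 3*z^3 - 2*z^2 - 147*z + 98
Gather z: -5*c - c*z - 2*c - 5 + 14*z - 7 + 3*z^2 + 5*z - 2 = -7*c + 3*z^2 + z*(19 - c) - 14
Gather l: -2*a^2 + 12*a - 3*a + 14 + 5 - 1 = -2*a^2 + 9*a + 18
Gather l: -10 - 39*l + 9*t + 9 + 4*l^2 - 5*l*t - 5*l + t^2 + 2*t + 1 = 4*l^2 + l*(-5*t - 44) + t^2 + 11*t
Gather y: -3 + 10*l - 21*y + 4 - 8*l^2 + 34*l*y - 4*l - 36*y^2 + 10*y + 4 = -8*l^2 + 6*l - 36*y^2 + y*(34*l - 11) + 5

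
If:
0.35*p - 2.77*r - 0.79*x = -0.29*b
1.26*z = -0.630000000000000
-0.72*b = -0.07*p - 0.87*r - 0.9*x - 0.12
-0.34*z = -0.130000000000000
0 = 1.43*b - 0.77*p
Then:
No Solution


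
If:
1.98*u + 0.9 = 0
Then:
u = -0.45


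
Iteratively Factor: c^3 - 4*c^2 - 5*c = (c + 1)*(c^2 - 5*c) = (c - 5)*(c + 1)*(c)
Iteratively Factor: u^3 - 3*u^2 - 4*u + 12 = (u - 2)*(u^2 - u - 6) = (u - 3)*(u - 2)*(u + 2)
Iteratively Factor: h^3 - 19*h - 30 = (h - 5)*(h^2 + 5*h + 6) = (h - 5)*(h + 2)*(h + 3)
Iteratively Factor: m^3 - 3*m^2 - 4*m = (m - 4)*(m^2 + m) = m*(m - 4)*(m + 1)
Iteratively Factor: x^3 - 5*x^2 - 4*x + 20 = (x + 2)*(x^2 - 7*x + 10) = (x - 2)*(x + 2)*(x - 5)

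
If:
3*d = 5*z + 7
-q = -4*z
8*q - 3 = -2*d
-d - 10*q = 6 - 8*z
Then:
No Solution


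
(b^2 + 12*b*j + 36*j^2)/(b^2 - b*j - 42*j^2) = (b + 6*j)/(b - 7*j)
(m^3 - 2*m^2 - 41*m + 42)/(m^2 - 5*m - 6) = (-m^3 + 2*m^2 + 41*m - 42)/(-m^2 + 5*m + 6)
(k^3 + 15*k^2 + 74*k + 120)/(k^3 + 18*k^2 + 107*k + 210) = (k + 4)/(k + 7)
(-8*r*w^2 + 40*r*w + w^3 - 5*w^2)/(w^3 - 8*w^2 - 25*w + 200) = w*(-8*r + w)/(w^2 - 3*w - 40)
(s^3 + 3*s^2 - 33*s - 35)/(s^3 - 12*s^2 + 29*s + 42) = (s^2 + 2*s - 35)/(s^2 - 13*s + 42)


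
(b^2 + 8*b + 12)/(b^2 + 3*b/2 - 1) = 2*(b + 6)/(2*b - 1)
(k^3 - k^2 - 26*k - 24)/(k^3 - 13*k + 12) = (k^2 - 5*k - 6)/(k^2 - 4*k + 3)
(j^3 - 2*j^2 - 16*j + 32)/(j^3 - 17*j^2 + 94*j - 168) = (j^2 + 2*j - 8)/(j^2 - 13*j + 42)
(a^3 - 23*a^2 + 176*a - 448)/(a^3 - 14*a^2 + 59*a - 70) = (a^2 - 16*a + 64)/(a^2 - 7*a + 10)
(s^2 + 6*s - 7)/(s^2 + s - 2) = (s + 7)/(s + 2)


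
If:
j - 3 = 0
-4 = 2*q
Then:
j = 3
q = -2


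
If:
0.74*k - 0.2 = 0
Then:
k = 0.27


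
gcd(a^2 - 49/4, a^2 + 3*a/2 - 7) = a + 7/2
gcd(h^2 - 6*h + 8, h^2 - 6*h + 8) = h^2 - 6*h + 8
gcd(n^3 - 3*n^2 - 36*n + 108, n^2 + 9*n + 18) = n + 6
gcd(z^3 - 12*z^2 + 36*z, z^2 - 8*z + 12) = z - 6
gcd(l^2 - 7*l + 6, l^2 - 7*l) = 1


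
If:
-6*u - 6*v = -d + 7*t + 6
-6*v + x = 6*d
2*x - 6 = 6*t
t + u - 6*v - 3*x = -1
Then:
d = 76*x/129 - 1/43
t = x/3 - 1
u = 17*x/129 + 6/43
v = 1/43 - 109*x/258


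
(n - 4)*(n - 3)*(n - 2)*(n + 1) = n^4 - 8*n^3 + 17*n^2 + 2*n - 24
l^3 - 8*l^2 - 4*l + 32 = (l - 8)*(l - 2)*(l + 2)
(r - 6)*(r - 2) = r^2 - 8*r + 12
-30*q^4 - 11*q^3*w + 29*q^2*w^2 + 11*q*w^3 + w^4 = (-q + w)*(q + w)*(5*q + w)*(6*q + w)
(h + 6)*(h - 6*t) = h^2 - 6*h*t + 6*h - 36*t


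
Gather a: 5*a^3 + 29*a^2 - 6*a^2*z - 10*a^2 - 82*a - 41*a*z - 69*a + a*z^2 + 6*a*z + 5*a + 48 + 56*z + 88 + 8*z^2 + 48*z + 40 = 5*a^3 + a^2*(19 - 6*z) + a*(z^2 - 35*z - 146) + 8*z^2 + 104*z + 176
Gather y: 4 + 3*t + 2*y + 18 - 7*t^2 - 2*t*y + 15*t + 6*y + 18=-7*t^2 + 18*t + y*(8 - 2*t) + 40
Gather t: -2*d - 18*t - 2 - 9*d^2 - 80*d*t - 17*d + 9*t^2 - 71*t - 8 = -9*d^2 - 19*d + 9*t^2 + t*(-80*d - 89) - 10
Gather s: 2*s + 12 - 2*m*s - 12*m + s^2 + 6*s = -12*m + s^2 + s*(8 - 2*m) + 12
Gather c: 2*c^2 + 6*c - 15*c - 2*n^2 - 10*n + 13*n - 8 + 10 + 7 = 2*c^2 - 9*c - 2*n^2 + 3*n + 9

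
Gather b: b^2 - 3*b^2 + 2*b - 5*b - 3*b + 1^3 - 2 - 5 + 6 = -2*b^2 - 6*b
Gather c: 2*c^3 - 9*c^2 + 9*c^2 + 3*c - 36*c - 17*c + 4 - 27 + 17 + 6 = 2*c^3 - 50*c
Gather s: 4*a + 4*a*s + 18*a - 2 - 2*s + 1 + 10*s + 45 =22*a + s*(4*a + 8) + 44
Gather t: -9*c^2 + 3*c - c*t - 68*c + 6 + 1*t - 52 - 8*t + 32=-9*c^2 - 65*c + t*(-c - 7) - 14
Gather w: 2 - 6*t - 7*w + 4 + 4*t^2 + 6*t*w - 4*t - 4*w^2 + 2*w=4*t^2 - 10*t - 4*w^2 + w*(6*t - 5) + 6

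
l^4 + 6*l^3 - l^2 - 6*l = l*(l - 1)*(l + 1)*(l + 6)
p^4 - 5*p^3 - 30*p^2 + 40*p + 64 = (p - 8)*(p - 2)*(p + 1)*(p + 4)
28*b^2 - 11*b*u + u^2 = (-7*b + u)*(-4*b + u)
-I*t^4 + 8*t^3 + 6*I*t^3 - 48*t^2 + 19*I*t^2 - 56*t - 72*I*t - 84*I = (t - 7)*(t + 2*I)*(t + 6*I)*(-I*t - I)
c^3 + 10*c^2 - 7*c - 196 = (c - 4)*(c + 7)^2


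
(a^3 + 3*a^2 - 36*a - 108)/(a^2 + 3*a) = a - 36/a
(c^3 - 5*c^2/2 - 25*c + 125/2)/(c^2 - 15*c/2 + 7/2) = (2*c^3 - 5*c^2 - 50*c + 125)/(2*c^2 - 15*c + 7)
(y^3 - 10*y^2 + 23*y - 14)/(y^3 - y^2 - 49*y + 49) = (y - 2)/(y + 7)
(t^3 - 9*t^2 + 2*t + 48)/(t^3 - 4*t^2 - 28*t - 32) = (t - 3)/(t + 2)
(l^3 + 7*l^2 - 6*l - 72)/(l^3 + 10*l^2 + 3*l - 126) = (l + 4)/(l + 7)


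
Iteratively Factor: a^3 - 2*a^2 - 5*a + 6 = (a - 1)*(a^2 - a - 6) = (a - 1)*(a + 2)*(a - 3)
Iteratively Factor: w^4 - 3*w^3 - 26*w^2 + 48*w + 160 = (w - 5)*(w^3 + 2*w^2 - 16*w - 32) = (w - 5)*(w + 4)*(w^2 - 2*w - 8) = (w - 5)*(w + 2)*(w + 4)*(w - 4)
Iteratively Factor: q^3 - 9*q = (q)*(q^2 - 9) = q*(q - 3)*(q + 3)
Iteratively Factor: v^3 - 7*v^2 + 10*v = (v - 5)*(v^2 - 2*v) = (v - 5)*(v - 2)*(v)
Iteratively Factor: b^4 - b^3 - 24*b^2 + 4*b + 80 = (b - 5)*(b^3 + 4*b^2 - 4*b - 16) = (b - 5)*(b + 2)*(b^2 + 2*b - 8) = (b - 5)*(b + 2)*(b + 4)*(b - 2)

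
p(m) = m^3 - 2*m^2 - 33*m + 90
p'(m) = 3*m^2 - 4*m - 33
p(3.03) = -0.53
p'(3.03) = -17.58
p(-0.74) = 112.92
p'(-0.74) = -28.40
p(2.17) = 19.19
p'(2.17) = -27.55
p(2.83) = 3.26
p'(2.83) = -20.29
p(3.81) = -9.46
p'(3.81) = -4.69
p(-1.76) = 136.43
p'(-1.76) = -16.67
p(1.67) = 33.97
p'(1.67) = -31.31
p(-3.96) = 127.22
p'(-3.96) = 29.88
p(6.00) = 36.00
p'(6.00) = 51.00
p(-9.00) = -504.00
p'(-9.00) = 246.00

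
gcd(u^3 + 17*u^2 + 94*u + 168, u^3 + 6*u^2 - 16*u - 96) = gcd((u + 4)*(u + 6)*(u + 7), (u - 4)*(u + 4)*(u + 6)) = u^2 + 10*u + 24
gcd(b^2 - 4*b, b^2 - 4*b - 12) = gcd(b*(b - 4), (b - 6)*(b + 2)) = 1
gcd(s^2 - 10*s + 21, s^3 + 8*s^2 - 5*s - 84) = s - 3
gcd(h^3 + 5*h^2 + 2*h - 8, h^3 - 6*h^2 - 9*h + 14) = h^2 + h - 2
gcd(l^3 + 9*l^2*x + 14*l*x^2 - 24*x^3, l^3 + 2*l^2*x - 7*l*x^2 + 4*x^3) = -l^2 - 3*l*x + 4*x^2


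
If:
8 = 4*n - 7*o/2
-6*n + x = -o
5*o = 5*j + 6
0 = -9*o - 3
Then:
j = -23/15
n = 41/24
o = -1/3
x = 127/12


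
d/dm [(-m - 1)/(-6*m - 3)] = -1/(12*m^2 + 12*m + 3)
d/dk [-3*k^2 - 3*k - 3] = -6*k - 3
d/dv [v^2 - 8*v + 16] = 2*v - 8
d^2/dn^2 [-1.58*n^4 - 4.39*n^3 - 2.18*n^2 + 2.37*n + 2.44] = -18.96*n^2 - 26.34*n - 4.36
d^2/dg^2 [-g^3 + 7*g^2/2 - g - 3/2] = 7 - 6*g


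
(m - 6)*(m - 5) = m^2 - 11*m + 30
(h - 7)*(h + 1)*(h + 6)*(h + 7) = h^4 + 7*h^3 - 43*h^2 - 343*h - 294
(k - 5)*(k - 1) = k^2 - 6*k + 5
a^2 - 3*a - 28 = (a - 7)*(a + 4)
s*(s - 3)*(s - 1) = s^3 - 4*s^2 + 3*s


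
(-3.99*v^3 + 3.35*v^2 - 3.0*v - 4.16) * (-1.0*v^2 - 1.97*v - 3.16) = 3.99*v^5 + 4.5103*v^4 + 9.0089*v^3 - 0.516*v^2 + 17.6752*v + 13.1456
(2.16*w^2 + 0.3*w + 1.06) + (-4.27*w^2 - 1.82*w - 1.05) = -2.11*w^2 - 1.52*w + 0.01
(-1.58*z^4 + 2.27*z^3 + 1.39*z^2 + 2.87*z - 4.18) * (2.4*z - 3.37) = -3.792*z^5 + 10.7726*z^4 - 4.3139*z^3 + 2.2037*z^2 - 19.7039*z + 14.0866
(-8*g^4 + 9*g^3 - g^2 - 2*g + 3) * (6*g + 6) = -48*g^5 + 6*g^4 + 48*g^3 - 18*g^2 + 6*g + 18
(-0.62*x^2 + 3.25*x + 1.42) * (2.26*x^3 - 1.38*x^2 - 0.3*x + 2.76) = -1.4012*x^5 + 8.2006*x^4 - 1.0898*x^3 - 4.6458*x^2 + 8.544*x + 3.9192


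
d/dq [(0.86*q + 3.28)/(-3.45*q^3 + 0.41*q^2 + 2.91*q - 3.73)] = (5.934*q^3 + 33.5954*q^2 - 2.6896*q - 12.7526)/(11.9025*q^6 - 2.829*q^5 - 19.9109*q^4 + 28.1232*q^3 + 5.4095*q^2 - 21.7086*q + 13.9129)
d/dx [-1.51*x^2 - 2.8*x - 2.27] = -3.02*x - 2.8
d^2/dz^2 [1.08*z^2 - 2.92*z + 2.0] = 2.16000000000000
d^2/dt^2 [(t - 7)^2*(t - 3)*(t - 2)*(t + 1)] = 20*t^3 - 216*t^2 + 636*t - 408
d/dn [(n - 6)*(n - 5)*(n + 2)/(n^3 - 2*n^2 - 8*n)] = (7*n^2 - 60*n + 120)/(n^2*(n^2 - 8*n + 16))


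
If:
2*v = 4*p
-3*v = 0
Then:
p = 0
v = 0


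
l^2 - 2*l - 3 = (l - 3)*(l + 1)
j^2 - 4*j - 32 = (j - 8)*(j + 4)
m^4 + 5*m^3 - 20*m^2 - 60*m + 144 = (m - 3)*(m - 2)*(m + 4)*(m + 6)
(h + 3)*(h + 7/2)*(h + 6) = h^3 + 25*h^2/2 + 99*h/2 + 63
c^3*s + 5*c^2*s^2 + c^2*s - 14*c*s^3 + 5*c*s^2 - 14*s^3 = (c - 2*s)*(c + 7*s)*(c*s + s)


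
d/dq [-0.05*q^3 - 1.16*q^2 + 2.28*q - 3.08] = -0.15*q^2 - 2.32*q + 2.28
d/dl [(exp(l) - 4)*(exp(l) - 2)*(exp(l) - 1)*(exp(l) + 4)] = (4*exp(3*l) - 9*exp(2*l) - 28*exp(l) + 48)*exp(l)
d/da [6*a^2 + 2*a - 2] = 12*a + 2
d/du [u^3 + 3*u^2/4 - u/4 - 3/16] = 3*u^2 + 3*u/2 - 1/4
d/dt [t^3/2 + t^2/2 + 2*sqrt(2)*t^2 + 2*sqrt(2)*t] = 3*t^2/2 + t + 4*sqrt(2)*t + 2*sqrt(2)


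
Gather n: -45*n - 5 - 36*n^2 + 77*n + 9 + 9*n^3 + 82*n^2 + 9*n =9*n^3 + 46*n^2 + 41*n + 4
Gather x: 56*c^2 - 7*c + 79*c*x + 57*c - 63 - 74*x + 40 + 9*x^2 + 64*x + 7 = 56*c^2 + 50*c + 9*x^2 + x*(79*c - 10) - 16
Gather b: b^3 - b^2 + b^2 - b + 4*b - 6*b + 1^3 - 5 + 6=b^3 - 3*b + 2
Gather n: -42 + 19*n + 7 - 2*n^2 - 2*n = -2*n^2 + 17*n - 35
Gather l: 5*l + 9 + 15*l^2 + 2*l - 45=15*l^2 + 7*l - 36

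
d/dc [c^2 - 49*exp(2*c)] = 2*c - 98*exp(2*c)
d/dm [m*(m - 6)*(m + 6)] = 3*m^2 - 36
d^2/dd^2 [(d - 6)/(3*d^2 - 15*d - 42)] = 2*((11 - 3*d)*(-d^2 + 5*d + 14) - (d - 6)*(2*d - 5)^2)/(3*(-d^2 + 5*d + 14)^3)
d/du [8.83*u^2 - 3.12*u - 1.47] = 17.66*u - 3.12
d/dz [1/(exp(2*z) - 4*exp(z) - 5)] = 2*(2 - exp(z))*exp(z)/(-exp(2*z) + 4*exp(z) + 5)^2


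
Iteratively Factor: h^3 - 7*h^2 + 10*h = (h)*(h^2 - 7*h + 10) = h*(h - 5)*(h - 2)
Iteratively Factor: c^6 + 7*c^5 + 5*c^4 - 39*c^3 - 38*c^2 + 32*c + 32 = (c + 1)*(c^5 + 6*c^4 - c^3 - 38*c^2 + 32) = (c - 1)*(c + 1)*(c^4 + 7*c^3 + 6*c^2 - 32*c - 32) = (c - 1)*(c + 1)*(c + 4)*(c^3 + 3*c^2 - 6*c - 8) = (c - 1)*(c + 1)*(c + 4)^2*(c^2 - c - 2) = (c - 2)*(c - 1)*(c + 1)*(c + 4)^2*(c + 1)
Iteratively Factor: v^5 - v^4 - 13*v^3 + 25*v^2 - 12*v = (v + 4)*(v^4 - 5*v^3 + 7*v^2 - 3*v) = v*(v + 4)*(v^3 - 5*v^2 + 7*v - 3) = v*(v - 3)*(v + 4)*(v^2 - 2*v + 1) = v*(v - 3)*(v - 1)*(v + 4)*(v - 1)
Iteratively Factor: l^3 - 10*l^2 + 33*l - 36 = (l - 3)*(l^2 - 7*l + 12) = (l - 3)^2*(l - 4)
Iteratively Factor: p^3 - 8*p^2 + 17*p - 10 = (p - 1)*(p^2 - 7*p + 10) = (p - 5)*(p - 1)*(p - 2)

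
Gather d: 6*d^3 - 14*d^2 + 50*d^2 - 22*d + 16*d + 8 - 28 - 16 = 6*d^3 + 36*d^2 - 6*d - 36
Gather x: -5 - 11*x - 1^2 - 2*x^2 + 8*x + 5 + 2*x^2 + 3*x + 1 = 0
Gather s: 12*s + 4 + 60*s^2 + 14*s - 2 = 60*s^2 + 26*s + 2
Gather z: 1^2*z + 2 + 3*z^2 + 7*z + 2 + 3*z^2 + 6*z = 6*z^2 + 14*z + 4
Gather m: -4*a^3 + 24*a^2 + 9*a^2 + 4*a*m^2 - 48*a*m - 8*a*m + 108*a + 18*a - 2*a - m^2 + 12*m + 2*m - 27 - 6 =-4*a^3 + 33*a^2 + 124*a + m^2*(4*a - 1) + m*(14 - 56*a) - 33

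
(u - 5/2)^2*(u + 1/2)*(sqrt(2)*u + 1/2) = sqrt(2)*u^4 - 9*sqrt(2)*u^3/2 + u^3/2 - 9*u^2/4 + 15*sqrt(2)*u^2/4 + 15*u/8 + 25*sqrt(2)*u/8 + 25/16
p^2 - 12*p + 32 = (p - 8)*(p - 4)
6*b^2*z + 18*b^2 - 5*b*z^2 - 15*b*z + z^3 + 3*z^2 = (-3*b + z)*(-2*b + z)*(z + 3)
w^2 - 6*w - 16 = (w - 8)*(w + 2)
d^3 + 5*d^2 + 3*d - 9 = (d - 1)*(d + 3)^2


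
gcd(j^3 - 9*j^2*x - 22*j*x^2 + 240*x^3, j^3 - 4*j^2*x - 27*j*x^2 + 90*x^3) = -j^2 + j*x + 30*x^2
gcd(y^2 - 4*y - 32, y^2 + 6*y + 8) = y + 4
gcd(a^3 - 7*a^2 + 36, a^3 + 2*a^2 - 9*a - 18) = a^2 - a - 6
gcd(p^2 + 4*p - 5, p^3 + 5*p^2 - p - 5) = p^2 + 4*p - 5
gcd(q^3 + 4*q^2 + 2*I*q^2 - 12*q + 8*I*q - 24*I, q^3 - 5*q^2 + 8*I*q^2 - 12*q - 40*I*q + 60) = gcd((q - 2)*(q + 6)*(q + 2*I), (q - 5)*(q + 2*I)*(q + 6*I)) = q + 2*I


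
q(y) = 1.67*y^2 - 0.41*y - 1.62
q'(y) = 3.34*y - 0.41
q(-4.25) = 30.29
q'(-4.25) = -14.60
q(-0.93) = 0.21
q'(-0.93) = -3.52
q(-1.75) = 4.21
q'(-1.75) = -6.26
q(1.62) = 2.10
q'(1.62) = 5.00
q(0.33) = -1.57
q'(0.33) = 0.69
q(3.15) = 13.66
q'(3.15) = 10.11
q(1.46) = 1.34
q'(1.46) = 4.47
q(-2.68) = 11.47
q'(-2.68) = -9.36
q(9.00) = 129.96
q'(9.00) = 29.65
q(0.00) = -1.62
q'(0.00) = -0.41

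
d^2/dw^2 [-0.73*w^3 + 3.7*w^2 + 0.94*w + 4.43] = 7.4 - 4.38*w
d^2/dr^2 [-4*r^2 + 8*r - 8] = -8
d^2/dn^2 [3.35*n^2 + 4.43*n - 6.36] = 6.70000000000000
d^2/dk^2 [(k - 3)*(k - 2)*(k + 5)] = 6*k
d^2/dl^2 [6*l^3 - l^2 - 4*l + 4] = 36*l - 2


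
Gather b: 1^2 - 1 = 0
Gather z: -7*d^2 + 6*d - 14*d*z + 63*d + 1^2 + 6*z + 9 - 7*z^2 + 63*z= -7*d^2 + 69*d - 7*z^2 + z*(69 - 14*d) + 10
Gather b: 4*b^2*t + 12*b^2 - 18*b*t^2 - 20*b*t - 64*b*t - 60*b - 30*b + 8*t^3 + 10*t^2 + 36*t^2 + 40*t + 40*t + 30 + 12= b^2*(4*t + 12) + b*(-18*t^2 - 84*t - 90) + 8*t^3 + 46*t^2 + 80*t + 42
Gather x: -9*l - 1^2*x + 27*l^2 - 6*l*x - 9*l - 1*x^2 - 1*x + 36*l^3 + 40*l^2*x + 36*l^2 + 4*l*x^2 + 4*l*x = 36*l^3 + 63*l^2 - 18*l + x^2*(4*l - 1) + x*(40*l^2 - 2*l - 2)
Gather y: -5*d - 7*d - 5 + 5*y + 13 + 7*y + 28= -12*d + 12*y + 36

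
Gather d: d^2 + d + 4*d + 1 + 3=d^2 + 5*d + 4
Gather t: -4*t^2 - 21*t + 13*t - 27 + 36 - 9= -4*t^2 - 8*t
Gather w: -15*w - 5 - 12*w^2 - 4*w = -12*w^2 - 19*w - 5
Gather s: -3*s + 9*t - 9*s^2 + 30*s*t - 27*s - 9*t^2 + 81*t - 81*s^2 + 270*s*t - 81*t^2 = -90*s^2 + s*(300*t - 30) - 90*t^2 + 90*t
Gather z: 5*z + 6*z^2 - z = 6*z^2 + 4*z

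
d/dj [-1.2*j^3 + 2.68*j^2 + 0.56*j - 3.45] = -3.6*j^2 + 5.36*j + 0.56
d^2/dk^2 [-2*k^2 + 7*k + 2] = -4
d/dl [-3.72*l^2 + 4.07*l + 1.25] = 4.07 - 7.44*l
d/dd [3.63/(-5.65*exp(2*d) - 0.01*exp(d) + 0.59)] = (41.019*exp(d) + 0.0363)*exp(d)/(5.65*exp(2*d) + 0.01*exp(d) - 0.59)^2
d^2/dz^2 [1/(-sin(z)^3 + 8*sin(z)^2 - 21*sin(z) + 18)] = (9*sin(z)^4 - 34*sin(z)^3 + sin(z)^2 + 98*sin(z) - 66)/((sin(z) - 3)^4*(sin(z) - 2)^3)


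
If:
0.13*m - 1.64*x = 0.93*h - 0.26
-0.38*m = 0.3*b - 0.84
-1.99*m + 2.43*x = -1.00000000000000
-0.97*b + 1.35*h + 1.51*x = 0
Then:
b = -0.76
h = -2.66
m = 2.81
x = 1.89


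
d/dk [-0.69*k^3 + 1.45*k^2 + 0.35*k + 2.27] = -2.07*k^2 + 2.9*k + 0.35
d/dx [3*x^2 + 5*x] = 6*x + 5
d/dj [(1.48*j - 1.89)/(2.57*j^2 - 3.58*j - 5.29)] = (-3.8036*j^2 + 9.7146*j - 14.5954)/(6.6049*j^4 - 18.4012*j^3 - 14.3742*j^2 + 37.8764*j + 27.9841)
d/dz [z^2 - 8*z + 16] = 2*z - 8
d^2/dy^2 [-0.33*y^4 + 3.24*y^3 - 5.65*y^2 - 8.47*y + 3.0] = -3.96*y^2 + 19.44*y - 11.3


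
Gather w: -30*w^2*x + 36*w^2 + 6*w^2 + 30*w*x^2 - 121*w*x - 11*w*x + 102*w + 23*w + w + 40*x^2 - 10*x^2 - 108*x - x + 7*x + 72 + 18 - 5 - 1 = w^2*(42 - 30*x) + w*(30*x^2 - 132*x + 126) + 30*x^2 - 102*x + 84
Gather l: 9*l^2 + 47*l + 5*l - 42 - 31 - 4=9*l^2 + 52*l - 77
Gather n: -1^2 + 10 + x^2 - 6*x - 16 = x^2 - 6*x - 7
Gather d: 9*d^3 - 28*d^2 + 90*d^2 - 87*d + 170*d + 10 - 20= 9*d^3 + 62*d^2 + 83*d - 10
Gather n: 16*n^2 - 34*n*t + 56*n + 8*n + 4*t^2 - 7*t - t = 16*n^2 + n*(64 - 34*t) + 4*t^2 - 8*t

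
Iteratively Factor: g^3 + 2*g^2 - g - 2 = (g + 2)*(g^2 - 1) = (g - 1)*(g + 2)*(g + 1)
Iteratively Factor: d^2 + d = (d)*(d + 1)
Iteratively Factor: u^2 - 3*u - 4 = (u - 4)*(u + 1)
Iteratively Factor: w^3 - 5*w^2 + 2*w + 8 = (w + 1)*(w^2 - 6*w + 8) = (w - 4)*(w + 1)*(w - 2)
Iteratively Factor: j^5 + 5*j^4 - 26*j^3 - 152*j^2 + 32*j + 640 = (j - 2)*(j^4 + 7*j^3 - 12*j^2 - 176*j - 320) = (j - 2)*(j + 4)*(j^3 + 3*j^2 - 24*j - 80) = (j - 5)*(j - 2)*(j + 4)*(j^2 + 8*j + 16) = (j - 5)*(j - 2)*(j + 4)^2*(j + 4)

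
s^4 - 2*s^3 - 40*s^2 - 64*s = s*(s - 8)*(s + 2)*(s + 4)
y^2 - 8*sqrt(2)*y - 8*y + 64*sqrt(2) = (y - 8)*(y - 8*sqrt(2))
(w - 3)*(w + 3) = w^2 - 9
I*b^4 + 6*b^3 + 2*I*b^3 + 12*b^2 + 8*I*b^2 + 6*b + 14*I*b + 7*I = (b + 1)*(b - 7*I)*(b + I)*(I*b + I)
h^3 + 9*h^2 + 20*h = h*(h + 4)*(h + 5)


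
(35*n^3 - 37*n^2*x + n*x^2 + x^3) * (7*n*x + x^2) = 245*n^4*x - 224*n^3*x^2 - 30*n^2*x^3 + 8*n*x^4 + x^5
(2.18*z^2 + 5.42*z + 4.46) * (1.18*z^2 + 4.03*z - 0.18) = 2.5724*z^4 + 15.181*z^3 + 26.713*z^2 + 16.9982*z - 0.8028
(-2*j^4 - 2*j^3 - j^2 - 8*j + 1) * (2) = -4*j^4 - 4*j^3 - 2*j^2 - 16*j + 2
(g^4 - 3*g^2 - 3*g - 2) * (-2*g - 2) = -2*g^5 - 2*g^4 + 6*g^3 + 12*g^2 + 10*g + 4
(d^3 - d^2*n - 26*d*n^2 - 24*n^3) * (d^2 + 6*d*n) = d^5 + 5*d^4*n - 32*d^3*n^2 - 180*d^2*n^3 - 144*d*n^4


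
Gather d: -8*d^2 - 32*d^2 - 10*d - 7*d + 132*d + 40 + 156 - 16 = -40*d^2 + 115*d + 180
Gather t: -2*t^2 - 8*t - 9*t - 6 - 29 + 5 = -2*t^2 - 17*t - 30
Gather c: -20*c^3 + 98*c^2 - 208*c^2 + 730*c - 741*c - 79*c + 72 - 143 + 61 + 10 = -20*c^3 - 110*c^2 - 90*c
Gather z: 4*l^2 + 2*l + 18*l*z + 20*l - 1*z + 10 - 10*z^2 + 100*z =4*l^2 + 22*l - 10*z^2 + z*(18*l + 99) + 10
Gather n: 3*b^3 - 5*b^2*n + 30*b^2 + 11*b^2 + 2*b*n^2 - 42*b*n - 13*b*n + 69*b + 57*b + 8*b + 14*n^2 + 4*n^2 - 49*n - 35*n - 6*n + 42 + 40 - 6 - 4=3*b^3 + 41*b^2 + 134*b + n^2*(2*b + 18) + n*(-5*b^2 - 55*b - 90) + 72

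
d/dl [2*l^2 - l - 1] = 4*l - 1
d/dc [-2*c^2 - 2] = -4*c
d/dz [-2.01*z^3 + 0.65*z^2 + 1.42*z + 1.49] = -6.03*z^2 + 1.3*z + 1.42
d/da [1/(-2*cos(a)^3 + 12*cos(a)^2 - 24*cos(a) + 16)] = -3*sin(a)/(2*(cos(a) - 2)^4)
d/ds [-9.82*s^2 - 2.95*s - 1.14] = -19.64*s - 2.95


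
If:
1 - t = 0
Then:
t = 1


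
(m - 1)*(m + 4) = m^2 + 3*m - 4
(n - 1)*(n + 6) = n^2 + 5*n - 6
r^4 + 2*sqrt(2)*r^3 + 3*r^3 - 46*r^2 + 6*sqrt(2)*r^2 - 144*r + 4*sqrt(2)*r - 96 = (r + 1)*(r + 2)*(r - 4*sqrt(2))*(r + 6*sqrt(2))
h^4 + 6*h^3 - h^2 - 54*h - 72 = (h - 3)*(h + 2)*(h + 3)*(h + 4)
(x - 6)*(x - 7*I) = x^2 - 6*x - 7*I*x + 42*I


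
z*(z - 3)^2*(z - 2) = z^4 - 8*z^3 + 21*z^2 - 18*z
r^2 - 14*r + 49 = (r - 7)^2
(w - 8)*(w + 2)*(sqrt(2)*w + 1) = sqrt(2)*w^3 - 6*sqrt(2)*w^2 + w^2 - 16*sqrt(2)*w - 6*w - 16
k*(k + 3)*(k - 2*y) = k^3 - 2*k^2*y + 3*k^2 - 6*k*y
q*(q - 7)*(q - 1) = q^3 - 8*q^2 + 7*q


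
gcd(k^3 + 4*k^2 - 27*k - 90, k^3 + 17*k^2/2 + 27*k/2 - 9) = k^2 + 9*k + 18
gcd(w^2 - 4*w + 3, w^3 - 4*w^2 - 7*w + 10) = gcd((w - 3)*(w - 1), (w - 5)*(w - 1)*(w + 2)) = w - 1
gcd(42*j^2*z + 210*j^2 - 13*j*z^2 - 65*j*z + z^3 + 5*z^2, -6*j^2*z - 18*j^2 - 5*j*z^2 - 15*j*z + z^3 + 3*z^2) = -6*j + z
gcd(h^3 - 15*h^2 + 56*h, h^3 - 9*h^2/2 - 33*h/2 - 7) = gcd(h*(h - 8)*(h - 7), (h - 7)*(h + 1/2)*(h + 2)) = h - 7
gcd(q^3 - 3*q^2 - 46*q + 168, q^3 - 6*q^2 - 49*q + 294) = q^2 + q - 42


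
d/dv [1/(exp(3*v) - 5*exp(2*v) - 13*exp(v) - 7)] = (-3*exp(2*v) + 10*exp(v) + 13)*exp(v)/(-exp(3*v) + 5*exp(2*v) + 13*exp(v) + 7)^2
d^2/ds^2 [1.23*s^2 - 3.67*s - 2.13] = 2.46000000000000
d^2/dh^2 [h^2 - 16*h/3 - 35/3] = 2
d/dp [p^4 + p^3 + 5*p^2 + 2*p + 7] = 4*p^3 + 3*p^2 + 10*p + 2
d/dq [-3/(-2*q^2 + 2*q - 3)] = 6*(1 - 2*q)/(2*q^2 - 2*q + 3)^2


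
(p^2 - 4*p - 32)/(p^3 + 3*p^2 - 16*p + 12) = (p^2 - 4*p - 32)/(p^3 + 3*p^2 - 16*p + 12)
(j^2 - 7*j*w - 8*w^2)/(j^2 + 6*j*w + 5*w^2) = (j - 8*w)/(j + 5*w)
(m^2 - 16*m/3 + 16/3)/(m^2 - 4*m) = (m - 4/3)/m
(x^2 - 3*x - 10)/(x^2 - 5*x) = (x + 2)/x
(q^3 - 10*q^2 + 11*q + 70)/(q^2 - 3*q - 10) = q - 7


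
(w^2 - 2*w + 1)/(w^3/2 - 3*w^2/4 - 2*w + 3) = 4*(w^2 - 2*w + 1)/(2*w^3 - 3*w^2 - 8*w + 12)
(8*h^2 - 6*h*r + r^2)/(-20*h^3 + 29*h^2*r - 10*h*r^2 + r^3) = (-2*h + r)/(5*h^2 - 6*h*r + r^2)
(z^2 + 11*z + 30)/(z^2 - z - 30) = (z + 6)/(z - 6)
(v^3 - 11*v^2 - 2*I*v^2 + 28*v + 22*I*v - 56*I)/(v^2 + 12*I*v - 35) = (v^3 + v^2*(-11 - 2*I) + v*(28 + 22*I) - 56*I)/(v^2 + 12*I*v - 35)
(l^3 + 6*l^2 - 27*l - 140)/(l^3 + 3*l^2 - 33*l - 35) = (l + 4)/(l + 1)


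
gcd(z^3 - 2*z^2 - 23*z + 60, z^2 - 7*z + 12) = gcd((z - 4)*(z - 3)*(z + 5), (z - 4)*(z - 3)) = z^2 - 7*z + 12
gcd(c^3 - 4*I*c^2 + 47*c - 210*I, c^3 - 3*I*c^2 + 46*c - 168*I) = c^2 + I*c + 42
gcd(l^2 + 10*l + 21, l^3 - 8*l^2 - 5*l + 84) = l + 3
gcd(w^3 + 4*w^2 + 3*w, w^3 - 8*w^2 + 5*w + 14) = w + 1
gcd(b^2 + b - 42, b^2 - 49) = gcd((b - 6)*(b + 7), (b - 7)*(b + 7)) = b + 7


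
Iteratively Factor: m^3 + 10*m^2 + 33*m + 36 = (m + 4)*(m^2 + 6*m + 9) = (m + 3)*(m + 4)*(m + 3)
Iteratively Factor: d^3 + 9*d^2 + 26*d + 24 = (d + 3)*(d^2 + 6*d + 8) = (d + 3)*(d + 4)*(d + 2)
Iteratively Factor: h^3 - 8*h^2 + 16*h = (h - 4)*(h^2 - 4*h) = (h - 4)^2*(h)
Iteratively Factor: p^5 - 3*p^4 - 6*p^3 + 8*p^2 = (p - 1)*(p^4 - 2*p^3 - 8*p^2) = (p - 4)*(p - 1)*(p^3 + 2*p^2) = (p - 4)*(p - 1)*(p + 2)*(p^2) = p*(p - 4)*(p - 1)*(p + 2)*(p)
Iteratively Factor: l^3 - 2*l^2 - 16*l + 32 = (l + 4)*(l^2 - 6*l + 8) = (l - 2)*(l + 4)*(l - 4)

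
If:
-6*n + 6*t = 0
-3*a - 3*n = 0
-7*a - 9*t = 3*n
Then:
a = 0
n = 0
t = 0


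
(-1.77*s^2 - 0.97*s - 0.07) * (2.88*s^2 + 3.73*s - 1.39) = -5.0976*s^4 - 9.3957*s^3 - 1.3594*s^2 + 1.0872*s + 0.0973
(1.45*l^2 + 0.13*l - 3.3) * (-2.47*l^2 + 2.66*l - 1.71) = -3.5815*l^4 + 3.5359*l^3 + 6.0173*l^2 - 9.0003*l + 5.643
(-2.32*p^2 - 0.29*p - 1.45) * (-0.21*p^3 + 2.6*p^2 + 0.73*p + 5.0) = 0.4872*p^5 - 5.9711*p^4 - 2.1431*p^3 - 15.5817*p^2 - 2.5085*p - 7.25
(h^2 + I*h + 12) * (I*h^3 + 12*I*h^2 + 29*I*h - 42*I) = I*h^5 - h^4 + 12*I*h^4 - 12*h^3 + 41*I*h^3 - 29*h^2 + 102*I*h^2 + 42*h + 348*I*h - 504*I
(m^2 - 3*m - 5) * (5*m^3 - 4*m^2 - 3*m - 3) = 5*m^5 - 19*m^4 - 16*m^3 + 26*m^2 + 24*m + 15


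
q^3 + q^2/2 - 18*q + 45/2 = (q - 3)*(q - 3/2)*(q + 5)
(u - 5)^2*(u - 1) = u^3 - 11*u^2 + 35*u - 25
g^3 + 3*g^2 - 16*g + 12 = (g - 2)*(g - 1)*(g + 6)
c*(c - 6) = c^2 - 6*c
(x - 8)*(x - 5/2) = x^2 - 21*x/2 + 20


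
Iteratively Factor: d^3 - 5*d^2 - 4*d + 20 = (d - 2)*(d^2 - 3*d - 10) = (d - 5)*(d - 2)*(d + 2)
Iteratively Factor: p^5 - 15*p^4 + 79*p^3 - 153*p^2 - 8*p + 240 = (p + 1)*(p^4 - 16*p^3 + 95*p^2 - 248*p + 240) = (p - 3)*(p + 1)*(p^3 - 13*p^2 + 56*p - 80) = (p - 5)*(p - 3)*(p + 1)*(p^2 - 8*p + 16) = (p - 5)*(p - 4)*(p - 3)*(p + 1)*(p - 4)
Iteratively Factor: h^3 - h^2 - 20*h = (h + 4)*(h^2 - 5*h) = h*(h + 4)*(h - 5)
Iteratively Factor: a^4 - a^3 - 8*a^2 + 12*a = (a)*(a^3 - a^2 - 8*a + 12) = a*(a - 2)*(a^2 + a - 6) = a*(a - 2)*(a + 3)*(a - 2)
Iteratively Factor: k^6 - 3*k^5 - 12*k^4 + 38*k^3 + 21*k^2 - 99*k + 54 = (k - 3)*(k^5 - 12*k^3 + 2*k^2 + 27*k - 18) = (k - 3)*(k - 1)*(k^4 + k^3 - 11*k^2 - 9*k + 18) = (k - 3)*(k - 1)^2*(k^3 + 2*k^2 - 9*k - 18) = (k - 3)^2*(k - 1)^2*(k^2 + 5*k + 6) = (k - 3)^2*(k - 1)^2*(k + 3)*(k + 2)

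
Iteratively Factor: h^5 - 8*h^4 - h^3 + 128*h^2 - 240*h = (h)*(h^4 - 8*h^3 - h^2 + 128*h - 240) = h*(h - 4)*(h^3 - 4*h^2 - 17*h + 60) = h*(h - 4)*(h + 4)*(h^2 - 8*h + 15) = h*(h - 5)*(h - 4)*(h + 4)*(h - 3)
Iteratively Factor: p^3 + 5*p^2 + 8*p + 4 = (p + 2)*(p^2 + 3*p + 2) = (p + 2)^2*(p + 1)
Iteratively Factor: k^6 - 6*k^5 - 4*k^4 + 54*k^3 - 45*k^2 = (k - 5)*(k^5 - k^4 - 9*k^3 + 9*k^2) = k*(k - 5)*(k^4 - k^3 - 9*k^2 + 9*k) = k*(k - 5)*(k + 3)*(k^3 - 4*k^2 + 3*k) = k*(k - 5)*(k - 3)*(k + 3)*(k^2 - k) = k^2*(k - 5)*(k - 3)*(k + 3)*(k - 1)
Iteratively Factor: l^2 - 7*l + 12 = (l - 4)*(l - 3)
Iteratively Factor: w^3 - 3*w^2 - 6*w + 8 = (w - 4)*(w^2 + w - 2) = (w - 4)*(w + 2)*(w - 1)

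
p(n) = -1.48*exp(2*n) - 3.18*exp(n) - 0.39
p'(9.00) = -194379276.45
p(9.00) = -97202522.52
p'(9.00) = -194379276.45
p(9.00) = -97202522.52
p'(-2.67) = -0.23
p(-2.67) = -0.62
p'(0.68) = -17.81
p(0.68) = -12.43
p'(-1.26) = -1.14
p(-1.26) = -1.41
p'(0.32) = -9.99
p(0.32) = -7.58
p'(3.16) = -1719.45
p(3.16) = -897.59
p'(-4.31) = -0.04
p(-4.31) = -0.43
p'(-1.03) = -1.51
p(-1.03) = -1.71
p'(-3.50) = -0.10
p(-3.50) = -0.49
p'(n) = -2.96*exp(2*n) - 3.18*exp(n)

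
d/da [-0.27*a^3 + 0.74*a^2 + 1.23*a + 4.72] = -0.81*a^2 + 1.48*a + 1.23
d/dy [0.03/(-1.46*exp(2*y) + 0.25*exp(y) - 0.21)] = (0.0876*exp(y) - 0.0075)*exp(y)/(1.46*exp(2*y) - 0.25*exp(y) + 0.21)^2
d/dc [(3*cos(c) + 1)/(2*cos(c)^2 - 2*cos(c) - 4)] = (-3*sin(c)^2 + 2*cos(c) + 8)*sin(c)/(2*(sin(c)^2 + cos(c) + 1)^2)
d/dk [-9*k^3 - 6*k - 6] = -27*k^2 - 6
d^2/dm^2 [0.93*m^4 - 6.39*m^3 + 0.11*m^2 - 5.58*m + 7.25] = 11.16*m^2 - 38.34*m + 0.22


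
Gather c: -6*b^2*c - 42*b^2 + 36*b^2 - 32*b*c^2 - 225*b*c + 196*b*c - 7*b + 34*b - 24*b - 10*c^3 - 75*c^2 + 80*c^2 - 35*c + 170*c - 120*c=-6*b^2 + 3*b - 10*c^3 + c^2*(5 - 32*b) + c*(-6*b^2 - 29*b + 15)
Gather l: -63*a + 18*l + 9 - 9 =-63*a + 18*l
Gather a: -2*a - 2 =-2*a - 2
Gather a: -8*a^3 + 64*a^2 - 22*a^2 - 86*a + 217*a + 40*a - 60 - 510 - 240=-8*a^3 + 42*a^2 + 171*a - 810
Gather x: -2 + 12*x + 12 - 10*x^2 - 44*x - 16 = -10*x^2 - 32*x - 6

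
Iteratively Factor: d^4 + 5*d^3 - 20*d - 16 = (d + 1)*(d^3 + 4*d^2 - 4*d - 16) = (d - 2)*(d + 1)*(d^2 + 6*d + 8) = (d - 2)*(d + 1)*(d + 4)*(d + 2)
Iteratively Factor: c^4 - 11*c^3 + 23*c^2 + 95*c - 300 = (c + 3)*(c^3 - 14*c^2 + 65*c - 100) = (c - 5)*(c + 3)*(c^2 - 9*c + 20) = (c - 5)^2*(c + 3)*(c - 4)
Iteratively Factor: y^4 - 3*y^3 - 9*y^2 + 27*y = (y - 3)*(y^3 - 9*y) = y*(y - 3)*(y^2 - 9) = y*(y - 3)^2*(y + 3)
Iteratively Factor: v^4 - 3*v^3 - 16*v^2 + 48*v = (v)*(v^3 - 3*v^2 - 16*v + 48) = v*(v - 3)*(v^2 - 16) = v*(v - 4)*(v - 3)*(v + 4)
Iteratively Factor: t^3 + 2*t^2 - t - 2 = (t - 1)*(t^2 + 3*t + 2) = (t - 1)*(t + 1)*(t + 2)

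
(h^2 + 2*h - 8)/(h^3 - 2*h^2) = (h + 4)/h^2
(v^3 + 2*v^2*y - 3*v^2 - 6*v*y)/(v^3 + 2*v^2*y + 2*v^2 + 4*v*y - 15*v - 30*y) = v/(v + 5)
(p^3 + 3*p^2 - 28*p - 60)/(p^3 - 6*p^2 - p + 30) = (p + 6)/(p - 3)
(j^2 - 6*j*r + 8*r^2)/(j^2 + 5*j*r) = (j^2 - 6*j*r + 8*r^2)/(j*(j + 5*r))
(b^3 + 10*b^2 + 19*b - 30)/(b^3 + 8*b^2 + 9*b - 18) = (b + 5)/(b + 3)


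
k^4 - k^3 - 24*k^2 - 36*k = k*(k - 6)*(k + 2)*(k + 3)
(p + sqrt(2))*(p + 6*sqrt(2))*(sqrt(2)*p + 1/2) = sqrt(2)*p^3 + 29*p^2/2 + 31*sqrt(2)*p/2 + 6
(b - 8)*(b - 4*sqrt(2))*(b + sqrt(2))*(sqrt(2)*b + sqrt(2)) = sqrt(2)*b^4 - 7*sqrt(2)*b^3 - 6*b^3 - 16*sqrt(2)*b^2 + 42*b^2 + 48*b + 56*sqrt(2)*b + 64*sqrt(2)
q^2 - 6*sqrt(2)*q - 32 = (q - 8*sqrt(2))*(q + 2*sqrt(2))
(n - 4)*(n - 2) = n^2 - 6*n + 8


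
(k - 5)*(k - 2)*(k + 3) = k^3 - 4*k^2 - 11*k + 30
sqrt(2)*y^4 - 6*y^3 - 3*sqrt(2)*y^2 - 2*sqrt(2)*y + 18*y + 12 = (y - 2)*(y + 1)*(y - 3*sqrt(2))*(sqrt(2)*y + sqrt(2))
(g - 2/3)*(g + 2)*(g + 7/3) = g^3 + 11*g^2/3 + 16*g/9 - 28/9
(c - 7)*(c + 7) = c^2 - 49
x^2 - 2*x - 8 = (x - 4)*(x + 2)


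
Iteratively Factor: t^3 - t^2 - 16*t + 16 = (t - 1)*(t^2 - 16) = (t - 4)*(t - 1)*(t + 4)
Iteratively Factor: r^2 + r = (r)*(r + 1)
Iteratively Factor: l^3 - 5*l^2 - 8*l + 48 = (l + 3)*(l^2 - 8*l + 16) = (l - 4)*(l + 3)*(l - 4)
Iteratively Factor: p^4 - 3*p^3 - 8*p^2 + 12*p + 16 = (p + 2)*(p^3 - 5*p^2 + 2*p + 8) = (p - 4)*(p + 2)*(p^2 - p - 2) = (p - 4)*(p + 1)*(p + 2)*(p - 2)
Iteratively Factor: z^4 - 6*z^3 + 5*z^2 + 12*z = (z - 3)*(z^3 - 3*z^2 - 4*z) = (z - 4)*(z - 3)*(z^2 + z) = (z - 4)*(z - 3)*(z + 1)*(z)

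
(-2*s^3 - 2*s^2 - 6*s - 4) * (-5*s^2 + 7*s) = 10*s^5 - 4*s^4 + 16*s^3 - 22*s^2 - 28*s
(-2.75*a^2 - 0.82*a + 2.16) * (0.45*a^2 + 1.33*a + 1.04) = -1.2375*a^4 - 4.0265*a^3 - 2.9786*a^2 + 2.02*a + 2.2464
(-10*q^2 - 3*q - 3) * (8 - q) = 10*q^3 - 77*q^2 - 21*q - 24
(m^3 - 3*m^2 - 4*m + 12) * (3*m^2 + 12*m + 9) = 3*m^5 + 3*m^4 - 39*m^3 - 39*m^2 + 108*m + 108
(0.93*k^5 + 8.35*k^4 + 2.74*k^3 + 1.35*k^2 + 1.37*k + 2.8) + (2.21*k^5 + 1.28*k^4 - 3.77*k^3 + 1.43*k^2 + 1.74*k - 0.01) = 3.14*k^5 + 9.63*k^4 - 1.03*k^3 + 2.78*k^2 + 3.11*k + 2.79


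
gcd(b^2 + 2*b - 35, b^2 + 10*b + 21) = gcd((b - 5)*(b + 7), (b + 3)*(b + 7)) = b + 7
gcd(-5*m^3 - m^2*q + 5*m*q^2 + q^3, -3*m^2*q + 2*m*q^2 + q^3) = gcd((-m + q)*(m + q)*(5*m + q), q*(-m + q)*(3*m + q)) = -m + q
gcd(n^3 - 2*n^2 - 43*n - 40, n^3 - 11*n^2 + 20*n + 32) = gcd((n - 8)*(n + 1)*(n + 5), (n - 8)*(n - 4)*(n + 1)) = n^2 - 7*n - 8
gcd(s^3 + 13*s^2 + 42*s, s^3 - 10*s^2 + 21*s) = s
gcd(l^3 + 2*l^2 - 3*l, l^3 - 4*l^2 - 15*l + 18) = l^2 + 2*l - 3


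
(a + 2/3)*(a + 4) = a^2 + 14*a/3 + 8/3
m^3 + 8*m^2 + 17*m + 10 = (m + 1)*(m + 2)*(m + 5)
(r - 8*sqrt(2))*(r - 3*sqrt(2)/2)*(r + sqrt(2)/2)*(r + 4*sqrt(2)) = r^4 - 5*sqrt(2)*r^3 - 115*r^2/2 + 70*sqrt(2)*r + 96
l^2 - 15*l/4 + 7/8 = (l - 7/2)*(l - 1/4)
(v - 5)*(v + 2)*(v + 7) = v^3 + 4*v^2 - 31*v - 70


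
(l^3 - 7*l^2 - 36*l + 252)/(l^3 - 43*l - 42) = (l - 6)/(l + 1)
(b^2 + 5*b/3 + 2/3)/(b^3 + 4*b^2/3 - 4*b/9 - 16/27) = 9*(b + 1)/(9*b^2 + 6*b - 8)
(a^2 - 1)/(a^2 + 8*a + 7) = (a - 1)/(a + 7)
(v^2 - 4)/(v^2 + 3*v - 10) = (v + 2)/(v + 5)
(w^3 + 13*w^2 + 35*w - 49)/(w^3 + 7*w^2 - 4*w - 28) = (w^2 + 6*w - 7)/(w^2 - 4)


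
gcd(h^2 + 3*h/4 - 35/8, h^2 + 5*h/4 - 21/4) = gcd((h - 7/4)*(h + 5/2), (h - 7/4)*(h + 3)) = h - 7/4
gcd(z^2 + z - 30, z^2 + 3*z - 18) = z + 6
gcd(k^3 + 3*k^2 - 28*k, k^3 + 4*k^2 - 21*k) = k^2 + 7*k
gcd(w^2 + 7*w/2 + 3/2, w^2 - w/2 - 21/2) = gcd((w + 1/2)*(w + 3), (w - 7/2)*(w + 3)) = w + 3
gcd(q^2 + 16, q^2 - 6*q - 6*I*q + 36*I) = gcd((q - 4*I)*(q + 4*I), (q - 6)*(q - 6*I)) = 1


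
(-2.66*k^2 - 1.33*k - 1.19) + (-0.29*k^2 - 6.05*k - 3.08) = -2.95*k^2 - 7.38*k - 4.27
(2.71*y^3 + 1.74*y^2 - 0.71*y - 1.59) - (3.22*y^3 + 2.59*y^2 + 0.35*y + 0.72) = -0.51*y^3 - 0.85*y^2 - 1.06*y - 2.31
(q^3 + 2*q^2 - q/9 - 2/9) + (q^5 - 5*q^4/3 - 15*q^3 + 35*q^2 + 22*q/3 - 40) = q^5 - 5*q^4/3 - 14*q^3 + 37*q^2 + 65*q/9 - 362/9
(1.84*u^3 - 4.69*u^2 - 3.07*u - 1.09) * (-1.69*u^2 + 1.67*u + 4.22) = -3.1096*u^5 + 10.9989*u^4 + 5.1208*u^3 - 23.0766*u^2 - 14.7757*u - 4.5998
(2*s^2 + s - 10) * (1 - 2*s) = -4*s^3 + 21*s - 10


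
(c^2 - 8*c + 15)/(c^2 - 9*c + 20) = (c - 3)/(c - 4)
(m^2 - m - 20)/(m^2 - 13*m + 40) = (m + 4)/(m - 8)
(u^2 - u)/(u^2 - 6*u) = (u - 1)/(u - 6)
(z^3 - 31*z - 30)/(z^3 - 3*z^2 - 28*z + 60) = (z + 1)/(z - 2)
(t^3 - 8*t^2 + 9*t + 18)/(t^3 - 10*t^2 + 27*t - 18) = (t + 1)/(t - 1)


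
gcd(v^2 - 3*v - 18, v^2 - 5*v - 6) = v - 6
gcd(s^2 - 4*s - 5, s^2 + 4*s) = 1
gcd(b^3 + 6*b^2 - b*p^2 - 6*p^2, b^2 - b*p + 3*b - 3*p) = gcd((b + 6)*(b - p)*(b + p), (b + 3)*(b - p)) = -b + p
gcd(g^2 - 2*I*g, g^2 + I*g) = g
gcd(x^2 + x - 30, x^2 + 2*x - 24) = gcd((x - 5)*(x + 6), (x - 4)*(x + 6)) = x + 6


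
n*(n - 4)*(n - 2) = n^3 - 6*n^2 + 8*n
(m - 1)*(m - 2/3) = m^2 - 5*m/3 + 2/3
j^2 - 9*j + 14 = (j - 7)*(j - 2)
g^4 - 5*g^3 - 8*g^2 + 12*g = g*(g - 6)*(g - 1)*(g + 2)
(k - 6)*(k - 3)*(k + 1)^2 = k^4 - 7*k^3 + k^2 + 27*k + 18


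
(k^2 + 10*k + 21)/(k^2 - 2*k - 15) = (k + 7)/(k - 5)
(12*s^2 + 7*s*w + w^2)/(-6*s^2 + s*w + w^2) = (-4*s - w)/(2*s - w)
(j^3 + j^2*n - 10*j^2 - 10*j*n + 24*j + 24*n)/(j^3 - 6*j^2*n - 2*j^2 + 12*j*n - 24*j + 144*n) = (j^2 + j*n - 4*j - 4*n)/(j^2 - 6*j*n + 4*j - 24*n)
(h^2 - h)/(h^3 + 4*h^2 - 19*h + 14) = h/(h^2 + 5*h - 14)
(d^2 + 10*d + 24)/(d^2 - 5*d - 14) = (d^2 + 10*d + 24)/(d^2 - 5*d - 14)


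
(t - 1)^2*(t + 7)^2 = t^4 + 12*t^3 + 22*t^2 - 84*t + 49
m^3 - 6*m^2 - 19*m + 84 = (m - 7)*(m - 3)*(m + 4)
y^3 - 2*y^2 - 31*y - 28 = (y - 7)*(y + 1)*(y + 4)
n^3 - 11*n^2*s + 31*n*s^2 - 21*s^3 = (n - 7*s)*(n - 3*s)*(n - s)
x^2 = x^2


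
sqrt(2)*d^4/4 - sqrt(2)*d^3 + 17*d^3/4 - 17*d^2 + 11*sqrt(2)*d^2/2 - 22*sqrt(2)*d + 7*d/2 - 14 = (d/2 + sqrt(2)/2)*(d - 4)*(d + 7*sqrt(2))*(sqrt(2)*d/2 + 1/2)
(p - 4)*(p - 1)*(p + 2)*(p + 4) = p^4 + p^3 - 18*p^2 - 16*p + 32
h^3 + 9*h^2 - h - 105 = (h - 3)*(h + 5)*(h + 7)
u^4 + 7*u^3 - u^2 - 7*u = u*(u - 1)*(u + 1)*(u + 7)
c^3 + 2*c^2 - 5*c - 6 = (c - 2)*(c + 1)*(c + 3)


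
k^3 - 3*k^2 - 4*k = k*(k - 4)*(k + 1)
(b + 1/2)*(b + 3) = b^2 + 7*b/2 + 3/2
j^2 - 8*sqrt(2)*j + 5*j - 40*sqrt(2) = (j + 5)*(j - 8*sqrt(2))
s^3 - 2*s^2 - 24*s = s*(s - 6)*(s + 4)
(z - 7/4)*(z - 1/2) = z^2 - 9*z/4 + 7/8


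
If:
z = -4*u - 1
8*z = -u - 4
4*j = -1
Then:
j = -1/4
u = -4/31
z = -15/31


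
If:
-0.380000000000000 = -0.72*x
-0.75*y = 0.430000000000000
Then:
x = 0.53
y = -0.57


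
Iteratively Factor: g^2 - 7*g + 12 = (g - 4)*(g - 3)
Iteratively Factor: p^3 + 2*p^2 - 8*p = (p)*(p^2 + 2*p - 8) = p*(p + 4)*(p - 2)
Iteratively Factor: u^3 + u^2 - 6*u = (u - 2)*(u^2 + 3*u) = (u - 2)*(u + 3)*(u)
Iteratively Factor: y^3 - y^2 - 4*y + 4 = (y - 2)*(y^2 + y - 2) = (y - 2)*(y - 1)*(y + 2)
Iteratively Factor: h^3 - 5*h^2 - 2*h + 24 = (h - 4)*(h^2 - h - 6) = (h - 4)*(h - 3)*(h + 2)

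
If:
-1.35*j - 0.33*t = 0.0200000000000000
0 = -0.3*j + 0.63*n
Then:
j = -0.244444444444444*t - 0.0148148148148148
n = -0.116402116402116*t - 0.00705467372134039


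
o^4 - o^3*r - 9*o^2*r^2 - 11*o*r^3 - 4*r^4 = (o - 4*r)*(o + r)^3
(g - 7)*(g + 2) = g^2 - 5*g - 14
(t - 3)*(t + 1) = t^2 - 2*t - 3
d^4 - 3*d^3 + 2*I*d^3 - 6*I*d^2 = d^2*(d - 3)*(d + 2*I)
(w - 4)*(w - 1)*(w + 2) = w^3 - 3*w^2 - 6*w + 8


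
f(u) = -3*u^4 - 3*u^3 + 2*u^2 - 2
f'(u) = -12*u^3 - 9*u^2 + 4*u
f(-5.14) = -1635.76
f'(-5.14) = 1371.22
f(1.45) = -20.20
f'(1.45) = -49.71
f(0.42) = -1.96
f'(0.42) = -0.80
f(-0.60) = -1.02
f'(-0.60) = -3.05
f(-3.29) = -225.00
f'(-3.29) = 316.76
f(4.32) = -1251.40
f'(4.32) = -1118.14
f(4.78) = -1850.10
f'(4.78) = -1497.10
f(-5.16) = -1663.35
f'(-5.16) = 1388.39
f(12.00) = -67106.00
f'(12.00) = -21984.00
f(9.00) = -21710.00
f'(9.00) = -9441.00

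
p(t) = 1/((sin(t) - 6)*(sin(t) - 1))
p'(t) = -cos(t)/((sin(t) - 6)*(sin(t) - 1)^2) - cos(t)/((sin(t) - 6)^2*(sin(t) - 1)) = (7 - 2*sin(t))*cos(t)/((sin(t) - 6)^2*(sin(t) - 1)^2)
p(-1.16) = 0.08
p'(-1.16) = 0.02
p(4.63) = 0.07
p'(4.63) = -0.00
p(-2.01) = 0.08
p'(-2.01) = -0.02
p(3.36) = 0.13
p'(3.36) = -0.13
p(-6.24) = 0.18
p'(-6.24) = 0.21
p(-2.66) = 0.11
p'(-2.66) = -0.08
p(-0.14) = 0.14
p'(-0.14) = 0.15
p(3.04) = 0.19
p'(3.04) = -0.24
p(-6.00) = 0.24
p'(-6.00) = 0.36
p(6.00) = 0.12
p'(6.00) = 0.11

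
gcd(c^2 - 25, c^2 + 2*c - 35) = c - 5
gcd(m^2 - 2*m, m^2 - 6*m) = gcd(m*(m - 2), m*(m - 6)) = m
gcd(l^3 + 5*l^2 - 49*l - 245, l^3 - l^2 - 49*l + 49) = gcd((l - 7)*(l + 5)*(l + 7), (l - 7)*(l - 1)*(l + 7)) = l^2 - 49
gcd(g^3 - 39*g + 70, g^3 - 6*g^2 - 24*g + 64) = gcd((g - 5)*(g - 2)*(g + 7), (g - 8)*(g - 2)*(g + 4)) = g - 2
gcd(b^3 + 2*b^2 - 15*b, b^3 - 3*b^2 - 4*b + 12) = b - 3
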